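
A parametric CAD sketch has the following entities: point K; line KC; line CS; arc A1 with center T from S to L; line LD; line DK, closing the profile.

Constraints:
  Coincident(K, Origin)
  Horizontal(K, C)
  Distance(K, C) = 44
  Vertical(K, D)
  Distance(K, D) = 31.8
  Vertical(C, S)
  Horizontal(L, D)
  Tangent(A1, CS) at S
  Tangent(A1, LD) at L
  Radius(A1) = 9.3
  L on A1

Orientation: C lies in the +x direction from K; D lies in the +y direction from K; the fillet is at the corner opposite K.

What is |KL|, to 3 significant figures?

47.1

K is at the origin; K and C share the same y with |KC| = 44.0 and C on the +x side, so C = (44.0, 0.00). KD is vertical with |KD| = 31.8 and D on the +y side, so D = (0.00, 31.8). The virtual corner opposite K is at (44.0, 31.8). A1 meets CS tangentially, so TS is at right angles to CS and the tangent condition forces TL to be normal to LD, with radius 9.3, so the center T sits 9.3 in from both sides at T = (34.7, 22.5). That places the tangent points at S = (44.0, 22.5) on CS and L = (34.7, 31.8) on LD. Then |KL| = |L − K| = 47.1.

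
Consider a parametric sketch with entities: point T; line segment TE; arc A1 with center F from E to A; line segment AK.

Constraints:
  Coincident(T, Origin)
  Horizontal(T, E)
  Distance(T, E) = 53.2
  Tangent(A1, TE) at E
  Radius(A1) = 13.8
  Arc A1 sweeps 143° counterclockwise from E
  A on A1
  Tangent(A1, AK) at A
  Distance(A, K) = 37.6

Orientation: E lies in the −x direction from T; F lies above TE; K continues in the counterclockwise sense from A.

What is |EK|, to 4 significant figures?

52.19

On A1, E sits at bearing -90° from F; a 143° counterclockwise sweep puts A at bearing 53°, so A = F + 13.8·(cos 53°, sin 53°) = (-44.89, 24.82). The tangent condition forces FA to be normal to AK, so AK runs along (−sin 53°, cos 53°); with |AK| = 37.6, K = (-74.92, 47.45). Then |EK| = |K − E| = 52.19.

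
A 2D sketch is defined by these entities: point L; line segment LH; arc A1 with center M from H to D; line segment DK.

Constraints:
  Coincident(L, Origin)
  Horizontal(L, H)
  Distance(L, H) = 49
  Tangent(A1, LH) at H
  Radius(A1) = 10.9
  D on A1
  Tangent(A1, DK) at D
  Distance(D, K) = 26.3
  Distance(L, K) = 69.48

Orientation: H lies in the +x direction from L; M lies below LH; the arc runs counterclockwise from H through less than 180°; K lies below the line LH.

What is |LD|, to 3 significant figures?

44.7

Checks: |LH| = 49.00 ✓; |MD| = 10.90 ✓; ∠(MD, DK) = 90.00° ✓; |DK| = 26.30 ✓; |LK| = 69.48 ✓.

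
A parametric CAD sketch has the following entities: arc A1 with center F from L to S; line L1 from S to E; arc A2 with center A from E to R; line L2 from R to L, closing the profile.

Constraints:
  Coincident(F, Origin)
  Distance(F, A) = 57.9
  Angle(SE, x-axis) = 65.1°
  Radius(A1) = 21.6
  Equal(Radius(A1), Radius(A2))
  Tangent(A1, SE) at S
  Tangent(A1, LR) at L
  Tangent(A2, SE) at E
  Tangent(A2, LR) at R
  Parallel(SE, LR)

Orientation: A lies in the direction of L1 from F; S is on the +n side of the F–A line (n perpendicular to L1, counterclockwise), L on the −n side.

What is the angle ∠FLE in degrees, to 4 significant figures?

53.27°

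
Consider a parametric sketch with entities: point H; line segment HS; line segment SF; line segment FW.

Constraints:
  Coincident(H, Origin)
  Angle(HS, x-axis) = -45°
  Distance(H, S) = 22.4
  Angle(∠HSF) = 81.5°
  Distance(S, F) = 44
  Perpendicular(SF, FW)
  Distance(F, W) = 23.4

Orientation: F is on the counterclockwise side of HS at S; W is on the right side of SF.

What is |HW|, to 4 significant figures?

61.08

H is at the origin; HS runs at -45.0° with length 22.4, so S = 22.4·(cos -45.0°, sin -45.0°) = (15.84, -15.84). ∠HSF = 81.5°, so SF runs at -45.0° + (180° − 81.5°) = 53.50° from the x-axis; with |SF| = 44.0, F = S + 44.0·(cos 53.50°, sin 53.50°) = (42.01, 19.53). SF is perpendicular to FW; with |FW| = 23.4 on the right of SF, W = F + 23.4·(0.8039, -0.5948) = (60.82, 5.612). Then |HW| = |W − H| = 61.08.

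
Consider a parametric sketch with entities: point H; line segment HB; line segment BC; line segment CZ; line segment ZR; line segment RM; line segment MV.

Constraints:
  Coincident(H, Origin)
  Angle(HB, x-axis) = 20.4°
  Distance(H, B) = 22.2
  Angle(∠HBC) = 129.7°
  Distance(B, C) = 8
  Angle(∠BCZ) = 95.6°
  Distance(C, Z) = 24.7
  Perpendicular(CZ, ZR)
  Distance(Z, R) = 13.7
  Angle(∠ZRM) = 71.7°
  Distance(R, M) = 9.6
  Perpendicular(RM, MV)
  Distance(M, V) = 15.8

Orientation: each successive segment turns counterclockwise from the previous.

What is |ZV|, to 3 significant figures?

5.99

∠ZRM = 71.7° gives RM at -6.60° from the x-axis; with |RM| = 9.6, M = (4.82, 12.2). RM is perpendicular to MV, so MV runs at 83.4°; with |MV| = 15.8, V = (6.63, 27.9). Then |ZV| = |V − Z| = 5.99.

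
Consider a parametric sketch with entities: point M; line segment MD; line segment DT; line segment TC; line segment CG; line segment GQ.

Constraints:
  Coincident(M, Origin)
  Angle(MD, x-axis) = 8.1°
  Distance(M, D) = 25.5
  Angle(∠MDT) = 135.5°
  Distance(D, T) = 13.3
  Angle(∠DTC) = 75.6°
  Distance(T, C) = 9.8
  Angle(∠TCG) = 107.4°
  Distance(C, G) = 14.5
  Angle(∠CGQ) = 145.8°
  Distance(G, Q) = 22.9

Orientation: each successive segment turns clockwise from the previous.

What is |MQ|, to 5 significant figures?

20.121

∠TCG = 107.4° gives CG at 146.60° from the x-axis; with |CG| = 14.5, G = (16.251, -2.5114). ∠CGQ = 145.8° gives GQ at 112.40° from the x-axis; with |GQ| = 22.9, Q = (7.5244, 18.661). Then |MQ| = |Q − M| = 20.121.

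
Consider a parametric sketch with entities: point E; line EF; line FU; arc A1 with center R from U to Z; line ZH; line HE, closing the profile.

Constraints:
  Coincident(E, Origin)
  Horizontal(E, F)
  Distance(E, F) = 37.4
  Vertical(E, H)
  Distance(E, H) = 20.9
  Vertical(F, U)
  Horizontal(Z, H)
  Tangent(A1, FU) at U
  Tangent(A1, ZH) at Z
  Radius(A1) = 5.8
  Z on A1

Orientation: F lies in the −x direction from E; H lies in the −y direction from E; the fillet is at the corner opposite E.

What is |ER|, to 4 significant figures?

35.02

E is at the origin; EF is horizontal with |EF| = 37.4 and F on the −x side, so F = (-37.40, 0.000). E and H share the same x with |EH| = 20.9 and H on the −y side, so H = (0.000, -20.90). The virtual corner opposite E is at (-37.40, -20.90). Tangency of A1 to FU means the radius RU is perpendicular to FU and the tangent condition forces RZ to be normal to ZH, with radius 5.8, so the center R sits 5.8 in from both sides at R = (-31.60, -15.10). Then |ER| = |R − E| = 35.02.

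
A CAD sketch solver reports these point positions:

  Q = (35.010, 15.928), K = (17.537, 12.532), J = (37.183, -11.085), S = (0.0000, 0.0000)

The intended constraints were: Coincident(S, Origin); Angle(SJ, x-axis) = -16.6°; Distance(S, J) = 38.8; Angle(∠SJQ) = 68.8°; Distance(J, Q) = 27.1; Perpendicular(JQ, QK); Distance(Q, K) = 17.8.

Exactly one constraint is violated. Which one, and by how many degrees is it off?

Perpendicular(JQ, QK) — off by 6.40°.

S = (0.00, 0.00) ✓; SJ at -16.60° ✓; |SJ| = 38.80 ✓; ∠SJQ = 68.80° ✓; |JQ| = 27.10 ✓; ∠(JQ, QK) = 96.40° ✗; |QK| = 17.80 ✓.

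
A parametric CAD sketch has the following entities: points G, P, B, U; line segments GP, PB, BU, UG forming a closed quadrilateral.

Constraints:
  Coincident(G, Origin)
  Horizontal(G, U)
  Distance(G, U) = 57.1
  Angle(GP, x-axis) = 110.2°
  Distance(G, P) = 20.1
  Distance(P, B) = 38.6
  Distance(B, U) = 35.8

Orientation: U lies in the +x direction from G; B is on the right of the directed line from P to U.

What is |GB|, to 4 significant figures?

22.95

Checks: |PB| = 38.60 ✓; |BU| = 35.80 ✓.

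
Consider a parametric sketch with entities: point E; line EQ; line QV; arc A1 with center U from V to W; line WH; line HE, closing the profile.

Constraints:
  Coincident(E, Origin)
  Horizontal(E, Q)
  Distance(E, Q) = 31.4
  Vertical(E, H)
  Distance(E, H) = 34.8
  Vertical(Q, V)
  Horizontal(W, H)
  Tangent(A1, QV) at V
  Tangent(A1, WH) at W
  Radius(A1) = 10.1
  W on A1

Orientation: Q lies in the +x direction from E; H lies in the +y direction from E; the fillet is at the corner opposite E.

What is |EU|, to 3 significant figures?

32.6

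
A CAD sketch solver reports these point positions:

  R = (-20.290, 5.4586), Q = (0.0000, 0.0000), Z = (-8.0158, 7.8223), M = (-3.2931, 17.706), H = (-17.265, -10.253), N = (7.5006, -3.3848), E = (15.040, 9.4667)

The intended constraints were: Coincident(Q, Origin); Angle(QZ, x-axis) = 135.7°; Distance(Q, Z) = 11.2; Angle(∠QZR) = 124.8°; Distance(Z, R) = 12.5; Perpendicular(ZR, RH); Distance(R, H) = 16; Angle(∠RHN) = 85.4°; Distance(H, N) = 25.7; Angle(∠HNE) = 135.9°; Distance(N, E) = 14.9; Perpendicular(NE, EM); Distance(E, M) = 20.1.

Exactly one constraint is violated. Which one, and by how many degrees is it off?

Perpendicular(NE, EM) — off by 6.20°.

Q = (0.00, 0.00) ✓; QZ at 135.7° ✓; |QZ| = 11.20 ✓; ∠QZR = 124.8° ✓; |ZR| = 12.50 ✓; ∠(ZR, RH) = 90.00° ✓; |RH| = 16.00 ✓; ∠RHN = 85.40° ✓; |HN| = 25.70 ✓; ∠HNE = 135.9° ✓; |NE| = 14.90 ✓; ∠(NE, EM) = 96.20° ✗; |EM| = 20.10 ✓.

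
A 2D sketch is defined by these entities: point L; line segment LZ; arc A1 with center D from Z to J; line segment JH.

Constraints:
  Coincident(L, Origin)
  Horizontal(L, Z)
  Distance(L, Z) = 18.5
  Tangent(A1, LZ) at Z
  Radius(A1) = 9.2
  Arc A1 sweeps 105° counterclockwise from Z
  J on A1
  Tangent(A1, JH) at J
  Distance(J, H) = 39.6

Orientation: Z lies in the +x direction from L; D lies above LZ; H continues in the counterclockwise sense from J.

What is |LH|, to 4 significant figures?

52.70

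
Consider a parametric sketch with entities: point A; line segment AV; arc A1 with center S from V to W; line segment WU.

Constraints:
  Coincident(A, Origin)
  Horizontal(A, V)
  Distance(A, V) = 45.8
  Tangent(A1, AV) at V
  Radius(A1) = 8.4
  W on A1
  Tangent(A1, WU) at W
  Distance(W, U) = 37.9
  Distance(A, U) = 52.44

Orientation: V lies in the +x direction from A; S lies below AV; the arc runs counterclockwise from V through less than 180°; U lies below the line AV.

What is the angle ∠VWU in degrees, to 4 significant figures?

141.4°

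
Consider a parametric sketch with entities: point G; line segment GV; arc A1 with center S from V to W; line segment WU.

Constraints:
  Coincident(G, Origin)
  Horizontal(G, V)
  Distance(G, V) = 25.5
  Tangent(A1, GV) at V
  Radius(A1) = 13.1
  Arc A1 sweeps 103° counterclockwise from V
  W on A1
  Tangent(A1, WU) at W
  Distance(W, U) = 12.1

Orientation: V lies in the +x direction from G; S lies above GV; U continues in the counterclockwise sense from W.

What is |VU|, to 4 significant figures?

29.59

G is at the origin; G and V share the same y with |GV| = 25.5 and V on the +x side, so V = (25.50, 0.000). Tangency of A1 to GV means the radius SV is perpendicular to GV, so S = V + (0, 13.1) = (25.50, 13.10). On A1, V sits at bearing -90° from S; a 103° counterclockwise sweep puts W at bearing 13°, so W = S + 13.1·(cos 13°, sin 13°) = (38.26, 16.05). The tangent condition forces SW to be normal to WU, so WU runs along (−sin 13°, cos 13°); with |WU| = 12.1, U = (35.54, 27.84). Then |VU| = |U − V| = 29.59.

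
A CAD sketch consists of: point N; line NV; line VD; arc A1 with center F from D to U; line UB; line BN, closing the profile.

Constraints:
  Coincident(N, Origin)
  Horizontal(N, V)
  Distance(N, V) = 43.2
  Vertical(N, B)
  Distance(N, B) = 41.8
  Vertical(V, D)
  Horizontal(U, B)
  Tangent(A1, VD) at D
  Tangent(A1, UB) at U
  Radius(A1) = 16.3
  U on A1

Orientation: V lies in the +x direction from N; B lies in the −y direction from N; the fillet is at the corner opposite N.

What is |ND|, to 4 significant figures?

50.16

N is at the origin; NV is horizontal with |NV| = 43.2 and V on the +x side, so V = (43.20, 0.000). N and B share the same x with |NB| = 41.8 and B on the −y side, so B = (0.000, -41.80). The virtual corner opposite N is at (43.20, -41.80). The tangent condition forces FD to be normal to VD and the tangent condition forces FU to be normal to UB, with radius 16.3, so the center F sits 16.3 in from both sides at F = (26.90, -25.50). That places the tangent points at D = (43.20, -25.50) on VD and U = (26.90, -41.80) on UB. Then |ND| = |D − N| = 50.16.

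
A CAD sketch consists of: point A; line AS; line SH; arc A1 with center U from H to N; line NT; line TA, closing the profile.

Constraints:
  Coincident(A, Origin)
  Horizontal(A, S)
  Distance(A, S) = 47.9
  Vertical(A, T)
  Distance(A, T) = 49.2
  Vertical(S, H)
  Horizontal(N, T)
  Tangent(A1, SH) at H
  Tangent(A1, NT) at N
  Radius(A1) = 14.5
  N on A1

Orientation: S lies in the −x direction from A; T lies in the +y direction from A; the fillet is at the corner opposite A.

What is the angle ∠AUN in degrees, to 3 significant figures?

136°

A is at the origin; AS is horizontal with |AS| = 47.9 and S on the −x side, so S = (-47.9, 0.00). A and T share the same x with |AT| = 49.2 and T on the +y side, so T = (0.00, 49.2). The virtual corner opposite A is at (-47.9, 49.2). Since A1 is tangent to SH there, UH ⟂ SH and since A1 is tangent to NT there, UN ⟂ NT, with radius 14.5, so the center U sits 14.5 in from both sides at U = (-33.4, 34.7). That places the tangent points at H = (-47.9, 34.7) on SH and N = (-33.4, 49.2) on NT. Then cos ∠AUN = UA·UN / (|UA||UN|), giving 136°.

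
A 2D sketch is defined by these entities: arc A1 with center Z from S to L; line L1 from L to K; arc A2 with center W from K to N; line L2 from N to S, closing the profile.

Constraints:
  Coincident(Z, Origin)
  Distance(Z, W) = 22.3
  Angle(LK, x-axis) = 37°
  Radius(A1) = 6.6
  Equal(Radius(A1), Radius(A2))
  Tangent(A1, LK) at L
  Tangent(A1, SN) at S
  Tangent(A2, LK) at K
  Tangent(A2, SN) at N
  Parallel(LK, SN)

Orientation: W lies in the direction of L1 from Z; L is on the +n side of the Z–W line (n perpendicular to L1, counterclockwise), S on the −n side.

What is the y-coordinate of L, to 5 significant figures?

5.2710

Z is at the origin and W lies 22.3 along u from Z, so W = 22.3·u = (17.810, 13.420). Tangency of A1 to both parallel lines with radius 6.6 puts L and S at Z ± 6.6·n: L = (-3.9720, 5.2710), S = (3.9720, -5.2710). So L.y = 5.2710.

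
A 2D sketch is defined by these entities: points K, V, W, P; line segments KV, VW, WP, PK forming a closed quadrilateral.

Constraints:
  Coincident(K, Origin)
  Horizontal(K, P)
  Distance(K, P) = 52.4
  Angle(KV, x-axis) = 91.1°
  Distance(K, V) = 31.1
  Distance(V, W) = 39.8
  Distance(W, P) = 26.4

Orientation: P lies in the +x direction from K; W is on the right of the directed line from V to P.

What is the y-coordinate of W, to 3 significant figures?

1.53

Checks: |VW| = 39.80 ✓; |WP| = 26.40 ✓.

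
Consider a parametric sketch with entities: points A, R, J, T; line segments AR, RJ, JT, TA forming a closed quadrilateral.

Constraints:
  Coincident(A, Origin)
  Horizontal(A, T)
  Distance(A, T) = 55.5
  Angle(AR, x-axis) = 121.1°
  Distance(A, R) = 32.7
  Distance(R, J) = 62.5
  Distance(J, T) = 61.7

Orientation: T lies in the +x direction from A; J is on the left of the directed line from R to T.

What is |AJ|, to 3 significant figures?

69.8

A is at the origin; A and T share the same y with |AT| = 55.5 and T in +x, so T = (55.5, 0). AR runs at 121.1° with |AR| = 32.7, so R = (-16.9, 28.0). J is determined by |RJ| = 62.5 and |JT| = 61.7 together: it lies at the intersection of circle(R, 62.5) and circle(T, 61.7). With |RT| = 77.6, the foot of the radical line on RT is 39.4 from R and the perpendicular offset is √(62.5² − 39.4²) = 48.5. Taking the left-of-RT solution: J = (37.4, 59.0).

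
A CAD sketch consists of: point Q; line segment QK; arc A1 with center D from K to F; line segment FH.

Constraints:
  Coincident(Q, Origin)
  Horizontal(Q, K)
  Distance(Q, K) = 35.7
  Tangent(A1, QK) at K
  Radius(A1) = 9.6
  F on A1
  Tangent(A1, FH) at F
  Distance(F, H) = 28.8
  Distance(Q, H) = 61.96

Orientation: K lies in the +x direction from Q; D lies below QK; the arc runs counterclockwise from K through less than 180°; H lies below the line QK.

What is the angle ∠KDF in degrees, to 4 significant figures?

137.1°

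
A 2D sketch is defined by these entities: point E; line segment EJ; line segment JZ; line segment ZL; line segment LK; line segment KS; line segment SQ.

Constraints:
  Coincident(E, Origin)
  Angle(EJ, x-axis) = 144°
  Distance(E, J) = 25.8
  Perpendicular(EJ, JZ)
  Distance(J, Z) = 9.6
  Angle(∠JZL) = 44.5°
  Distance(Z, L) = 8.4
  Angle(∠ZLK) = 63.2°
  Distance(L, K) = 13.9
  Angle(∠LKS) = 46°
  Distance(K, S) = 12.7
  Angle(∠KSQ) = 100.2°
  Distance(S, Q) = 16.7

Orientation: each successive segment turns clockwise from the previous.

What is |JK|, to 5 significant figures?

7.3802

E is at the origin; EJ runs at 144.0° with length 25.8, so J = (-20.873, 15.165). EJ is perpendicular to JZ, so JZ runs at 54.000°; with |JZ| = 9.6, Z = (-15.230, 22.931). ∠JZL = 44.5° gives ZL at -81.500° from the x-axis; with |ZL| = 8.4, L = (-13.988, 14.624). ∠ZLK = 63.2° gives LK at 161.70° from the x-axis; with |LK| = 13.9, K = (-27.185, 18.988). Then |JK| = |K − J| = 7.3802.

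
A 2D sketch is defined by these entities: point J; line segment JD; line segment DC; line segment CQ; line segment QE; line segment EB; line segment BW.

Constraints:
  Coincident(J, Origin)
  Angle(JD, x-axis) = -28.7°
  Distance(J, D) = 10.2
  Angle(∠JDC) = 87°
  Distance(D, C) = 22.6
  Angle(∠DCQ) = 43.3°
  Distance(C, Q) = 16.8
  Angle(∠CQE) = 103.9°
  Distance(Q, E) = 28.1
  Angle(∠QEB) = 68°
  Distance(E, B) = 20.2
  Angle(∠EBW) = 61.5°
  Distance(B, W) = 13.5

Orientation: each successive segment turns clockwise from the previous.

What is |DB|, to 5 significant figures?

15.687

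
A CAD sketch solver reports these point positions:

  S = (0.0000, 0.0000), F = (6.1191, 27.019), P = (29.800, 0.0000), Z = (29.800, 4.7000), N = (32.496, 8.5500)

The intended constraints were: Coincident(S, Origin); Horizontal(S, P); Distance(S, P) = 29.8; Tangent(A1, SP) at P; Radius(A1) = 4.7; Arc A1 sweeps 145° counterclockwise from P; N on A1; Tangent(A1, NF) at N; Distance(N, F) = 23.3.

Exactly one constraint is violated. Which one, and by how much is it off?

Distance(N, F) = 23.3 — off by 8.90.

S = (0.00, 0.00) ✓; S.y = 0.00, P.y = 0.00 ✓; |SP| = 29.80 ✓; ∠(ZP, PS) = 90.00° ✓; |ZP| = 4.700 ✓; bearing(Z→N) − bearing(Z→P) = 145.0° ✓; |ZN| = 4.700 ✓; ∠(ZN, NF) = 90.00° ✓; |NF| = 32.20 ✗.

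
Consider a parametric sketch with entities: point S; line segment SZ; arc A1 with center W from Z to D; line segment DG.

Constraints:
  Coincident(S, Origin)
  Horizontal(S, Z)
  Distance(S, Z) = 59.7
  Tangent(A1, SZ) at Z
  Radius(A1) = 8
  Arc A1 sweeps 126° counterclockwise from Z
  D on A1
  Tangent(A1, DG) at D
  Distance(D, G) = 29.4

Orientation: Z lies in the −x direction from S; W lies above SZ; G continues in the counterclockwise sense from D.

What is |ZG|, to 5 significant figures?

38.055

S is at the origin; SZ is horizontal with |SZ| = 59.7 and Z on the −x side, so Z = (-59.700, 0.0000). A1 meets SZ tangentially, so WZ is at right angles to SZ, so W = Z + (0, 8) = (-59.700, 8.0000). On A1, Z sits at bearing -90° from W; a 126° counterclockwise sweep puts D at bearing 36°, so D = W + 8.0·(cos 36°, sin 36°) = (-53.228, 12.702). Tangency of A1 to DG means the radius WD is perpendicular to DG, so DG runs along (−sin 36°, cos 36°); with |DG| = 29.4, G = (-70.509, 36.487). Then |ZG| = |G − Z| = 38.055.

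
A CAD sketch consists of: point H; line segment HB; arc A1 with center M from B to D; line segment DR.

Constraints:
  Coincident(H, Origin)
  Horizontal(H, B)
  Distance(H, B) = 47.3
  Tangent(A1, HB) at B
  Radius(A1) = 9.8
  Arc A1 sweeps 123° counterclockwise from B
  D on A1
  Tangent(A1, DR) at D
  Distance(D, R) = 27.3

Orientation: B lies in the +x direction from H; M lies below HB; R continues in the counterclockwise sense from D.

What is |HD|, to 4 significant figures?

41.91

H is at the origin; HB is horizontal with |HB| = 47.3 and B on the +x side, so B = (47.30, 0.000). A1 meets HB tangentially, so MB is at right angles to HB, so M = B + (0, -9.8) = (47.30, -9.800). On A1, B sits at bearing 90° from M; a 123° counterclockwise sweep puts D at bearing 213°, so D = M + 9.8·(cos 213°, sin 213°) = (39.08, -15.14). Then |HD| = |D − H| = 41.91.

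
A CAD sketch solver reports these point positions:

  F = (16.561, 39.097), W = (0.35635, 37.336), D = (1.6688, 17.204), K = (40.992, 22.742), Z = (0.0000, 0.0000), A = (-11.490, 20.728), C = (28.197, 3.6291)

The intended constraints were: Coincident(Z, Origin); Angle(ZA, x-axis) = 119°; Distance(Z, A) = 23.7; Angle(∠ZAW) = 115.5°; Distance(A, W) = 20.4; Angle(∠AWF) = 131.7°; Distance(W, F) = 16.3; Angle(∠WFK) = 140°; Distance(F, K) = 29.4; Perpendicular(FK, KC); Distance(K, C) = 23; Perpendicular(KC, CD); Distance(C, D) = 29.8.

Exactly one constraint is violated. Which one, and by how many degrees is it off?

Perpendicular(KC, CD) — off by 6.70°.

Z = (0.00, 0.00) ✓; ZA at 119.0° ✓; |ZA| = 23.70 ✓; ∠ZAW = 115.5° ✓; |AW| = 20.40 ✓; ∠AWF = 131.7° ✓; |WF| = 16.30 ✓; ∠WFK = 140.0° ✓; |FK| = 29.40 ✓; ∠(FK, KC) = 90.00° ✓; |KC| = 23.00 ✓; ∠(KC, CD) = 83.30° ✗; |CD| = 29.80 ✓.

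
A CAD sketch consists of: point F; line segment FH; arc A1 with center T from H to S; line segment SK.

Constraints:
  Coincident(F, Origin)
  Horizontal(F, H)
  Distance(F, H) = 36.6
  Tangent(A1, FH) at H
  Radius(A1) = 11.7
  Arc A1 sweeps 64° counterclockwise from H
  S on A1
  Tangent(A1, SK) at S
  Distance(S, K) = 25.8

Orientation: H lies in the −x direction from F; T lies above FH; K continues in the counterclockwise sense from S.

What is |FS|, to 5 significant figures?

26.899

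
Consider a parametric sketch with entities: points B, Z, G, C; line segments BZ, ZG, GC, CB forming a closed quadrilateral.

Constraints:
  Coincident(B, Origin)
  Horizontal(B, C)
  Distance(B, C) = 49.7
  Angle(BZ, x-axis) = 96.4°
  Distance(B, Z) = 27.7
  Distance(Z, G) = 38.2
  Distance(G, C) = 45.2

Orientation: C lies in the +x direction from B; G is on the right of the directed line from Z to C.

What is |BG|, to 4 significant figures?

11.16

B is at the origin; BC is horizontal with |BC| = 49.7 and C in +x, so C = (49.7, 0). BZ runs at 96.4° with |BZ| = 27.7, so Z = (-3.088, 27.53). G is determined by |ZG| = 38.2 and |GC| = 45.2 together: it lies at the intersection of circle(Z, 38.2) and circle(C, 45.2). With |ZC| = 59.53, the foot of the radical line on ZC is 24.86 from Z and the perpendicular offset is √(38.2² − 24.86²) = 29.00. Taking the right-of-ZC solution: G = (5.549, -9.683).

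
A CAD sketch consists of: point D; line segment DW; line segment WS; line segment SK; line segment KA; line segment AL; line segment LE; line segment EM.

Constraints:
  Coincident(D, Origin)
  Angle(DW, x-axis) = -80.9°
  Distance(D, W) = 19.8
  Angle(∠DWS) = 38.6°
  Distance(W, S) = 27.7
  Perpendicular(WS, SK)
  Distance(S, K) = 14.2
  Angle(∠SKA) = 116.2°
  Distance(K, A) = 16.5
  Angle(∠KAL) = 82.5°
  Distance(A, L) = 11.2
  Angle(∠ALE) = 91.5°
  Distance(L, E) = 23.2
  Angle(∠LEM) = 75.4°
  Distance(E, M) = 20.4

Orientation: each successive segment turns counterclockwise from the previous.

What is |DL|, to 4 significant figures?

6.344

D is at the origin; DW runs at -80.9° with length 19.8, so W = (3.132, -19.55). ∠DWS = 38.6° gives WS at 60.50° from the x-axis; with |WS| = 27.7, S = (16.77, 4.558). WS is perpendicular to SK, so SK runs at 150.5°; with |SK| = 14.2, K = (4.413, 11.55). ∠SKA = 116.2° gives KA at -145.7° from the x-axis; with |KA| = 16.5, A = (-9.218, 2.252). ∠KAL = 82.5° gives AL at -48.20° from the x-axis; with |AL| = 11.2, L = (-1.753, -6.097). Then |DL| = |L − D| = 6.344.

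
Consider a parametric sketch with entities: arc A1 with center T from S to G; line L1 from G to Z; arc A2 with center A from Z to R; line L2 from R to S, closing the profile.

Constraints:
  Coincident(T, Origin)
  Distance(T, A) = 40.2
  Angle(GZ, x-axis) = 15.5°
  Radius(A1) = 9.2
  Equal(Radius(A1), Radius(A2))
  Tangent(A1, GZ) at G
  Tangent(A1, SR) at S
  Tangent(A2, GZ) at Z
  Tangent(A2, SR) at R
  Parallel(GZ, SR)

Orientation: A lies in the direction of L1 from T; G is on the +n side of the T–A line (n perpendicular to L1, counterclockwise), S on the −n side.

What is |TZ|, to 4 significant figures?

41.24

The slot axis is L1's direction at 15.5°, so u = (cos 15.5°, sin 15.5°) = (0.9636, 0.2672) and n = (−sin 15.5°, cos 15.5°) = (-0.2672, 0.9636). T is at the origin and A lies 40.2 along u from T, so A = 40.2·u = (38.74, 10.74). Tangency of A1 to both parallel lines with radius 9.2 puts G and S at T ± 9.2·n: G = (-2.459, 8.865), S = (2.459, -8.865). Equal radii place Z and R the same way about A: Z = A + 9.2·n = (36.28, 19.61), R = A − 9.2·n = (41.20, 1.878). Then |TZ| = |Z − T| = 41.24.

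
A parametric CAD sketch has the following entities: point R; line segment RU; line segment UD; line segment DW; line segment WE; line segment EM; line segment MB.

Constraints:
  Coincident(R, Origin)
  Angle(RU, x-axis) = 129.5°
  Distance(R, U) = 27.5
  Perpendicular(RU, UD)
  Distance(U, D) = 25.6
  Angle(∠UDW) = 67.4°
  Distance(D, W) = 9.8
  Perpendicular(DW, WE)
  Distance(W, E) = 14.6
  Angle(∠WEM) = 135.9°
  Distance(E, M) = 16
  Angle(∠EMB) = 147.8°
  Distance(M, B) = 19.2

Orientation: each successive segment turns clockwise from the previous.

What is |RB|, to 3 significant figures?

57.9

R is at the origin; RU runs at 129.5° with length 27.5, so U = (-17.5, 21.2). The perpendicularity gives UD at right angles to RU, so UD runs at 39.5°; with |UD| = 25.6, D = (2.26, 37.5). ∠UDW = 67.4° gives DW at -73.1° from the x-axis; with |DW| = 9.8, W = (5.11, 28.1). The perpendicularity gives WE at right angles to DW, so WE runs at -163°; with |WE| = 14.6, E = (-8.86, 23.9). ∠WEM = 135.9° gives EM at 153° from the x-axis; with |EM| = 16.0, M = (-23.1, 31.2). ∠EMB = 147.8° gives MB at 121° from the x-axis; with |MB| = 19.2, B = (-32.9, 47.7). Then |RB| = |B − R| = 57.9.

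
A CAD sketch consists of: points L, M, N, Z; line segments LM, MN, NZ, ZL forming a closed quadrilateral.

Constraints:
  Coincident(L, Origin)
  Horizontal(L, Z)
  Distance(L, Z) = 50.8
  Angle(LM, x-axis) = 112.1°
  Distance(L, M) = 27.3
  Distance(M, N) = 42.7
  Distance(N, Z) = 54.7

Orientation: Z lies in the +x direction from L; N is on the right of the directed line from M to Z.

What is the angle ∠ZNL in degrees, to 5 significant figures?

67.750°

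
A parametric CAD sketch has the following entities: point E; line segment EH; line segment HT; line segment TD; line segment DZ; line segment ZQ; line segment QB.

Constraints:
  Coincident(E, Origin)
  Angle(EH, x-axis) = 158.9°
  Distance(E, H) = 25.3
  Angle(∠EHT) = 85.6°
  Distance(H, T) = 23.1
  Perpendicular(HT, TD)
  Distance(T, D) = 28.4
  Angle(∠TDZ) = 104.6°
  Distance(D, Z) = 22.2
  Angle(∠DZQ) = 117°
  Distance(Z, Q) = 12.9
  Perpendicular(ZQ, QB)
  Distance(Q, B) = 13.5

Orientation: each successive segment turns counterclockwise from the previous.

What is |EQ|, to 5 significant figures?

8.9319

E is at the origin; EH runs at 158.9° with length 25.3, so H = (-23.604, 9.1079). ∠EHT = 85.6° gives HT at -106.70° from the x-axis; with |HT| = 23.1, T = (-30.242, -13.018). HT is perpendicular to TD, so TD runs at -16.700°; with |TD| = 28.4, D = (-3.0396, -21.179). ∠TDZ = 104.6° gives DZ at 58.700° from the x-axis; with |DZ| = 22.2, Z = (8.4937, -2.2098). ∠DZQ = 117.0° gives ZQ at 121.70° from the x-axis; with |ZQ| = 12.9, Q = (1.7151, 8.7656). Then |EQ| = |Q − E| = 8.9319.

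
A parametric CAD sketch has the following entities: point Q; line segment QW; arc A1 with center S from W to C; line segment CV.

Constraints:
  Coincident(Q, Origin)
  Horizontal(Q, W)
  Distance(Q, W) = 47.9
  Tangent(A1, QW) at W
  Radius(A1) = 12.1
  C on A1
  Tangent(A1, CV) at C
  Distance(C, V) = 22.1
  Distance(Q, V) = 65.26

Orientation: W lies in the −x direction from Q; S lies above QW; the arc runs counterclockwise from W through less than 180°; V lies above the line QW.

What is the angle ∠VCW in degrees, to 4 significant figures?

113.5°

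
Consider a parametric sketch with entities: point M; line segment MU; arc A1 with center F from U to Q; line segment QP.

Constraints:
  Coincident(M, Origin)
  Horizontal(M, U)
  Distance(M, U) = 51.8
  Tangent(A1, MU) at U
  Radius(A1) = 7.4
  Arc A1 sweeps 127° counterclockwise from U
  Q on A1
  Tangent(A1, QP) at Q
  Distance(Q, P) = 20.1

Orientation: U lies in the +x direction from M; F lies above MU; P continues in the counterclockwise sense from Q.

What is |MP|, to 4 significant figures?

53.47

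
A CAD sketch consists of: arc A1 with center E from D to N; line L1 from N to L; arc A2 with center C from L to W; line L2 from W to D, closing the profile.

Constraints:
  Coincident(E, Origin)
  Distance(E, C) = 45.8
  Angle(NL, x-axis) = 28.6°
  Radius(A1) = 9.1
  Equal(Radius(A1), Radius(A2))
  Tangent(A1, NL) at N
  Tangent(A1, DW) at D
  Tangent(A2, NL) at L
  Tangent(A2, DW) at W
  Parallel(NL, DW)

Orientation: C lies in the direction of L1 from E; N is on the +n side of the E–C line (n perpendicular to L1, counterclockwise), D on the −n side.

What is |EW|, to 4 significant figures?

46.70

The slot axis is L1's direction at 28.6°, so u = (cos 28.6°, sin 28.6°) = (0.8780, 0.4787) and n = (−sin 28.6°, cos 28.6°) = (-0.4787, 0.8780). E is at the origin and C lies 45.8 along u from E, so C = 45.8·u = (40.21, 21.92). Tangency of A1 to both parallel lines with radius 9.1 puts N and D at E ± 9.1·n: N = (-4.356, 7.990), D = (4.356, -7.990). Equal radii place L and W the same way about C: L = C + 9.1·n = (35.86, 29.91), W = C − 9.1·n = (44.57, 13.93). Then |EW| = |W − E| = 46.70.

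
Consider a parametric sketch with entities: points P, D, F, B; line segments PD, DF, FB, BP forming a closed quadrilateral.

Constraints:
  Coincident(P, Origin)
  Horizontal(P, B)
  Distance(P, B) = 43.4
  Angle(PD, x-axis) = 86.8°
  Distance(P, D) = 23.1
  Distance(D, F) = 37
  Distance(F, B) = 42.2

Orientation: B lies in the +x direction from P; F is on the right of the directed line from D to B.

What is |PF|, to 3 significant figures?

14.3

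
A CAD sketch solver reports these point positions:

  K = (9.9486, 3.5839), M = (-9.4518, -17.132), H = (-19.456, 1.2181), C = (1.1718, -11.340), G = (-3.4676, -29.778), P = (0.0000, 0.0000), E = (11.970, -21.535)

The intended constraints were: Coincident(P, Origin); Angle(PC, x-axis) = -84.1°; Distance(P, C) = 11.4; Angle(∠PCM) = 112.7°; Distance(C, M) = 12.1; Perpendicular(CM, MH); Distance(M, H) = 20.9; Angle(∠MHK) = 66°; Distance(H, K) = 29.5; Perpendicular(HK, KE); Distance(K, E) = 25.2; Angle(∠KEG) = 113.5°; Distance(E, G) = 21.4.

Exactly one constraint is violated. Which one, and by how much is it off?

Distance(E, G) = 21.4 — off by 3.90.

P = (0.00, 0.00) ✓; PC at -84.10° ✓; |PC| = 11.40 ✓; ∠PCM = 112.7° ✓; |CM| = 12.10 ✓; ∠(CM, MH) = 90.00° ✓; |MH| = 20.90 ✓; ∠MHK = 66.00° ✓; |HK| = 29.50 ✓; ∠(HK, KE) = 90.00° ✓; |KE| = 25.20 ✓; ∠KEG = 113.5° ✓; |EG| = 17.50 ✗.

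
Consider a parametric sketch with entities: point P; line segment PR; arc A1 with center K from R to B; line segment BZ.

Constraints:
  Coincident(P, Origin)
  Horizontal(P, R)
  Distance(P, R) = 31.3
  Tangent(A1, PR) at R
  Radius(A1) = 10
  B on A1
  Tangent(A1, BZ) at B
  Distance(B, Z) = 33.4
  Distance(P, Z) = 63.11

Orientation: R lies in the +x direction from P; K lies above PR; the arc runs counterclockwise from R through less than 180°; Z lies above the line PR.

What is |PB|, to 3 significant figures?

41.8

Checks: |KB| = 10.00 ✓; ∠(KB, BZ) = 90.00° ✓; |BZ| = 33.40 ✓; |PZ| = 63.11 ✓.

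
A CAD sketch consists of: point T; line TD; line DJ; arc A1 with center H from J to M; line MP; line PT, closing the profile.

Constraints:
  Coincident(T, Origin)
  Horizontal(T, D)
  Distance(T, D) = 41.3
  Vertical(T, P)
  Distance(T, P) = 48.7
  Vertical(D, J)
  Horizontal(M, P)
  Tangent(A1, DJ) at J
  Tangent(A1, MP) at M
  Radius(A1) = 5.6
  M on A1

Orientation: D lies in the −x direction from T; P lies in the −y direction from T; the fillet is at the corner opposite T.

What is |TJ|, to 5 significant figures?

59.693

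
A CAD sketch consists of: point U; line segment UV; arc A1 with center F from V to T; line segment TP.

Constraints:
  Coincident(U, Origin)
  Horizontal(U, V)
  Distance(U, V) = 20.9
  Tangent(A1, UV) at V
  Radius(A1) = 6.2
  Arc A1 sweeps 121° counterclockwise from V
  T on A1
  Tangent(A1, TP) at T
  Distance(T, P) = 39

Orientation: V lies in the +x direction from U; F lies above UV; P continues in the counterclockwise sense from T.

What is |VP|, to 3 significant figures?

45.3

U is at the origin; U and V share the same y with |UV| = 20.9 and V on the +x side, so V = (20.9, 0.00). Since A1 is tangent to UV there, FV ⟂ UV, so F = V + (0, 6.2) = (20.9, 6.20). On A1, V sits at bearing -90° from F; a 121° counterclockwise sweep puts T at bearing 31°, so T = F + 6.2·(cos 31°, sin 31°) = (26.2, 9.39). The tangent condition forces FT to be normal to TP, so TP runs along (−sin 31°, cos 31°); with |TP| = 39.0, P = (6.13, 42.8). Then |VP| = |P − V| = 45.3.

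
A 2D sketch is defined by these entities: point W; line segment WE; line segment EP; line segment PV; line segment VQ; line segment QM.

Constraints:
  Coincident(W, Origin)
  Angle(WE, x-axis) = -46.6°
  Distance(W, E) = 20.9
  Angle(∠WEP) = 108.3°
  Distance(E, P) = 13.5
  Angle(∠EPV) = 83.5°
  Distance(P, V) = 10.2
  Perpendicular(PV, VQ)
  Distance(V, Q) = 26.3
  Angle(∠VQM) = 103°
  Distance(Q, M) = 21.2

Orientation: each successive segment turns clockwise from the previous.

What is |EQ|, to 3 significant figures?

15.5

∠EPV = 83.5° gives PV at 145° from the x-axis; with |PV| = 10.2, V = (-0.416, -21.3). PV ⟂ VQ, so VQ runs at 55.2°; with |VQ| = 26.3, Q = (14.6, 0.346). Then |EQ| = |Q − E| = 15.5.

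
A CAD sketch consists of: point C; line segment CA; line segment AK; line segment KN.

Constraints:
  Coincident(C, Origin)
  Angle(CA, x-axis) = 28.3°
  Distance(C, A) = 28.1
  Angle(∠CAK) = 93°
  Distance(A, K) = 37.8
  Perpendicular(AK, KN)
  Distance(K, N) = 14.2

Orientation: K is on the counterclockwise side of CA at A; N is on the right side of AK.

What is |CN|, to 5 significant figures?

57.691

C is at the origin; CA runs at 28.3° with length 28.1, so A = 28.1·(cos 28.3°, sin 28.3°) = (24.741, 13.322). ∠CAK = 93.0°, so AK runs at 28.3° + (180° − 93.0°) = 115.30° from the x-axis; with |AK| = 37.8, K = A + 37.8·(cos 115.30°, sin 115.30°) = (8.5873, 47.496). AK is perpendicular to KN; with |KN| = 14.2 on the right of AK, N = K + 14.2·(0.90408, 0.42736) = (21.425, 53.565). Then |CN| = |N − C| = 57.691.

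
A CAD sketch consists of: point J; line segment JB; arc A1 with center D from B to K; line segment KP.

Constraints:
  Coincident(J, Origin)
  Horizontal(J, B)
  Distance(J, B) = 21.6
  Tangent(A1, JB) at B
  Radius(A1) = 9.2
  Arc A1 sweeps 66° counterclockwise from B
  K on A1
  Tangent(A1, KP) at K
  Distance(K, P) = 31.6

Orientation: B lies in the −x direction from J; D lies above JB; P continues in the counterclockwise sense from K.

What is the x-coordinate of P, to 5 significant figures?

-0.34250

J is at the origin; JB is horizontal with |JB| = 21.6 and B on the −x side, so B = (-21.600, 0.0000). Since A1 is tangent to JB there, DB ⟂ JB, so D = B + (0, 9.2) = (-21.600, 9.2000). On A1, B sits at bearing -90° from D; a 66° counterclockwise sweep puts K at bearing -24°, so K = D + 9.2·(cos -24°, sin -24°) = (-13.195, 5.4580). A1 meets KP tangentially, so DK is at right angles to KP, so KP runs along (−sin -24°, cos -24°); with |KP| = 31.6, P = (-0.34250, 34.326). So P.x = -0.34250.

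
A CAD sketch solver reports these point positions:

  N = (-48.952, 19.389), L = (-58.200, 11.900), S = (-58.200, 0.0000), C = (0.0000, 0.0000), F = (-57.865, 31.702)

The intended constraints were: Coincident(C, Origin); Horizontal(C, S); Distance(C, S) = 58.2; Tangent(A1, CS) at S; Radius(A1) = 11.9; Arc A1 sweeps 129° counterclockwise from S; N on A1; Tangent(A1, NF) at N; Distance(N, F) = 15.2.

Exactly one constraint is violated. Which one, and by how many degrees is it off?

Tangent(A1, NF) at N — off by 3.10°.

C = (0.00, 0.00) ✓; C.y = 0.00, S.y = 0.00 ✓; |CS| = 58.20 ✓; ∠(LS, SC) = 90.00° ✓; |LS| = 11.90 ✓; bearing(L→N) − bearing(L→S) = 129.0° ✓; |LN| = 11.90 ✓; ∠(LN, NF) = 93.10° ✗; |NF| = 15.20 ✓.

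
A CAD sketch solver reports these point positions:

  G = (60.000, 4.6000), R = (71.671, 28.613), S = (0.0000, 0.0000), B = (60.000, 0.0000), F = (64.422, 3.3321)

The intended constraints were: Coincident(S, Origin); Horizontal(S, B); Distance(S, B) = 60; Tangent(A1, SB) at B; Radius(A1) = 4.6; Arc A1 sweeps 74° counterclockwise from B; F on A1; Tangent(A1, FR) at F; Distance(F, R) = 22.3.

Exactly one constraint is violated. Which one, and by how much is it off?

Distance(F, R) = 22.3 — off by 4.00.

S = (0.00, 0.00) ✓; S.y = 0.00, B.y = 0.00 ✓; |SB| = 60.00 ✓; ∠(GB, BS) = 90.00° ✓; |GB| = 4.600 ✓; bearing(G→F) − bearing(G→B) = 74.00° ✓; |GF| = 4.600 ✓; ∠(GF, FR) = 90.00° ✓; |FR| = 26.30 ✗.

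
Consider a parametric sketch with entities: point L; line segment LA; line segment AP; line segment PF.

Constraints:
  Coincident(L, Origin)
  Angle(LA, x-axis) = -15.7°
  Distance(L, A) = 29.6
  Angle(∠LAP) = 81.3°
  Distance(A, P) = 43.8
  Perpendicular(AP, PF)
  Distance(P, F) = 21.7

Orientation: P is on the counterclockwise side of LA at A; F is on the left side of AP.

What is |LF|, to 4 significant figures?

40.04

L is at the origin; LA runs at -15.7° with length 29.6, so A = 29.6·(cos -15.7°, sin -15.7°) = (28.50, -8.010). ∠LAP = 81.3°, so AP runs at -15.7° + (180° − 81.3°) = 83.00° from the x-axis; with |AP| = 43.8, P = A + 43.8·(cos 83.00°, sin 83.00°) = (33.83, 35.46). AP ⟂ PF; with |PF| = 21.7 on the left of AP, F = P + 21.7·(-0.9925, 0.1219) = (12.30, 38.11). Then |LF| = |F − L| = 40.04.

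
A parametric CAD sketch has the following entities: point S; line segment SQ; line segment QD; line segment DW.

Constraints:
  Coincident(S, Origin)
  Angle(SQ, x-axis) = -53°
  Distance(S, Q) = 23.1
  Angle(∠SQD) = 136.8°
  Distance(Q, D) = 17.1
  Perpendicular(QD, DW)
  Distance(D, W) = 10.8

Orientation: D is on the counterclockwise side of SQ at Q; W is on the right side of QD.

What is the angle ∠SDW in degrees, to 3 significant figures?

115°

∠SQD = 136.8°, so QD runs at -53.0° + (180° − 136.8°) = -9.80° from the x-axis; with |QD| = 17.1, D = Q + 17.1·(cos -9.80°, sin -9.80°) = (30.8, -21.4). The perpendicularity gives DW at right angles to QD; with |DW| = 10.8 on the right of QD, W = D + 10.8·(-0.170, -0.985) = (28.9, -32.0). Then cos ∠SDW = DS·DW / (|DS||DW|), giving 115°.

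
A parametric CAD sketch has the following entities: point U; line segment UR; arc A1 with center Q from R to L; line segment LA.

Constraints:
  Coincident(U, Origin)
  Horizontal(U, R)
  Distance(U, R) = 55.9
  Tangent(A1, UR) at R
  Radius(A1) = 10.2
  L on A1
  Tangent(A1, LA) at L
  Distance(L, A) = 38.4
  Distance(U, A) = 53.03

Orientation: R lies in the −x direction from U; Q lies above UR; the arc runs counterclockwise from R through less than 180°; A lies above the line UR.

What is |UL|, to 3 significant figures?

46.9

Checks: ∠(QR, RU) = 90.00° ✓; |QR| = 10.20 ✓; |QL| = 10.20 ✓; ∠(QL, LA) = 90.00° ✓; |LA| = 38.40 ✓; |UA| = 53.03 ✓.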